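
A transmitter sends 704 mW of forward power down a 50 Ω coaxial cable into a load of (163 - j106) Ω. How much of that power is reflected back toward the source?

P_reflected ≈ 299 mW

|Γ| = |(113 − j106)/(213 − j106)| = 0.651
|Γ|² = 0.424
P_refl = |Γ|²·P_inc = 299 mW, P_del = (1 − |Γ|²)·P_inc = 405 mW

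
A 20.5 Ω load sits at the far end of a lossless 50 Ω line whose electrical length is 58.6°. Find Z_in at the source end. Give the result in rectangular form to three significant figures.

tan(βl) = tan(58.6°) = 1.64
Z_in = Z_0·(Z_L + jZ_0·tanβl)/(Z_0 + jZ_L·tanβl)
     = 50·(20.5 + j81.9)/(50 + j33.6)

Z_in ≈ 52 + j47 Ω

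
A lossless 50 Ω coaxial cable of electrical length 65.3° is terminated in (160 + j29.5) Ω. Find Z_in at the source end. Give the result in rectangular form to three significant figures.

tan(βl) = tan(65.3°) = 2.17
Z_in = Z_0·(Z_L + jZ_0·tanβl)/(Z_0 + jZ_L·tanβl)
     = 50·(160 + j138)/(-14.1 + j348)

Z_in ≈ 18.9 − j23.8 Ω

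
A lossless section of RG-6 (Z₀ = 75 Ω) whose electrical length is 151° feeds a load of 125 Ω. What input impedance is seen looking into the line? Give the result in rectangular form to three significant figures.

Z_in ≈ 88.2 + j39.9 Ω

tan(βl) = tan(151°) = -0.554
Z_in = Z_0·(Z_L + jZ_0·tanβl)/(Z_0 + jZ_L·tanβl)
     = 75·(125 − j41.6)/(75 − j69.3)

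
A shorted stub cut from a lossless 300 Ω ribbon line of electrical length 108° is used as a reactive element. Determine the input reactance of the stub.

tan(βl) = -3.08
For a shorted stub, Z_in = jZ_0·tan(βl)

X_in ≈ -923 Ω (capacitive)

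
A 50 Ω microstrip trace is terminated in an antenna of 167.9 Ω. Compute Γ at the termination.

Γ = 0.541

Γ = (Z_L − Z_0)/(Z_L + Z_0) = (167.9 − 50)/(167.9 + 50) = 117.9/217.9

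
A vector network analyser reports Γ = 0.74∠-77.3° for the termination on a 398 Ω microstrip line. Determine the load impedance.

Z_L = Z_0·(1 + Γ)/(1 − Γ) = 398·(1.16 − j0.722)/(0.837 + j0.722)

Z_L ≈ 147 − j470 Ω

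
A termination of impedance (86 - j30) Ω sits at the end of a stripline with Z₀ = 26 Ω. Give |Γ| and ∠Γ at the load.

Γ = (Z_L − Z_0)/(Z_L + Z_0) = (60 − j30)/(112 − j30)
|Γ| = 67.1/116 = 0.579

Γ ≈ 0.579 ∠ -11.6°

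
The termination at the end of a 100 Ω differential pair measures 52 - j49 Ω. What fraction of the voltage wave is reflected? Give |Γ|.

Γ = (Z_L − Z_0)/(Z_L + Z_0) = (-48 − j49)/(152 − j49)
|Γ| = 68.6/160

|Γ| ≈ 0.43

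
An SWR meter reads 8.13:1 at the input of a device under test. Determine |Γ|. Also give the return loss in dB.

|Γ| = (S − 1)/(S + 1) = (8.13 − 1)/(8.13 + 1) = 7.13/9.13
RL = −20·log₁₀|Γ| = −20·log₁₀(0.781)

|Γ| ≈ 0.781; return loss ≈ 2.15 dB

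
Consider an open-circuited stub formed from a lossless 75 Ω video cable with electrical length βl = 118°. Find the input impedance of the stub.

tan(βl) = -1.88
For an open-circuited stub, Z_in = −jZ_0·cot(βl) = −jZ_0/tan(βl)

Z_in ≈ +j39.9 Ω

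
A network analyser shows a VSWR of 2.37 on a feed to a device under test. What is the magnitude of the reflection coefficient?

|Γ| = (S − 1)/(S + 1) = (2.37 − 1)/(2.37 + 1) = 1.37/3.37

|Γ| ≈ 0.407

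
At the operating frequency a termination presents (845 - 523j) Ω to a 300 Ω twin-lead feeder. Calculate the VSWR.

VSWR ≈ 4

Γ = (Z_L − Z_0)/(Z_L + Z_0) = (545 − j523)/(1145 − j523)
|Γ| = 755/1260 = 0.6
VSWR = (1 + |Γ|)/(1 − |Γ|) = 1.6/0.4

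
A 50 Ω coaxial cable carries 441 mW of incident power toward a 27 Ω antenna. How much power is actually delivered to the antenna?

P_delivered ≈ 402 mW

Γ = (27 − 50)/(27 + 50) = -0.299
|Γ|² = 0.0892
P_refl = |Γ|²·P_inc = 39.3 mW, P_del = (1 − |Γ|²)·P_inc = 402 mW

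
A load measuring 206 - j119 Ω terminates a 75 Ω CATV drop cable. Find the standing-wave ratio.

VSWR ≈ 3.76

Γ = (Z_L − Z_0)/(Z_L + Z_0) = (131 − j119)/(281 − j119)
|Γ| = 177/305 = 0.58
VSWR = (1 + |Γ|)/(1 − |Γ|) = 1.58/0.42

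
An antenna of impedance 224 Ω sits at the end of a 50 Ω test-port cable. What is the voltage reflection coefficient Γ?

Γ = 0.635

Γ = (Z_L − Z_0)/(Z_L + Z_0) = (224 − 50)/(224 + 50) = 174/274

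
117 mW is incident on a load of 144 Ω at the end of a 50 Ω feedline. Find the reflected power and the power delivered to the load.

Γ = (144 − 50)/(144 + 50) = 0.485
|Γ|² = 0.235
P_refl = |Γ|²·P_inc = 27.5 mW, P_del = (1 − |Γ|²)·P_inc = 89.5 mW

P_reflected ≈ 27.5 mW; P_delivered ≈ 89.5 mW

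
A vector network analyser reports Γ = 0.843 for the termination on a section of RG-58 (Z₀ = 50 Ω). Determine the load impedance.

Z_L = Z_0·(1 + Γ)/(1 − Γ) = 50·(1.84)/(0.157)

Z_L ≈ 587 Ω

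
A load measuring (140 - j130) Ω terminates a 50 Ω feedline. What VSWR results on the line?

VSWR ≈ 5.39

Γ = (Z_L − Z_0)/(Z_L + Z_0) = (90 − j130)/(190 − j130)
|Γ| = 158/230 = 0.687
VSWR = (1 + |Γ|)/(1 − |Γ|) = 1.69/0.313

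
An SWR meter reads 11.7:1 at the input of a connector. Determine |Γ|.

|Γ| = (S − 1)/(S + 1) = (11.7 − 1)/(11.7 + 1) = 10.7/12.7

|Γ| ≈ 0.843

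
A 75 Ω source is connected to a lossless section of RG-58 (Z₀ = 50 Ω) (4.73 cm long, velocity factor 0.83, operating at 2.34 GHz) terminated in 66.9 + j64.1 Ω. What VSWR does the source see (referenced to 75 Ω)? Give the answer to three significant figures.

VSWR ≈ 3.21

λ = v/f = 0.83·c / 2.34 GHz = 0.106 m
βl = 2π·l/λ = 2π × 0.445 = 160°
tan(βl) = -0.364
Z_in = Z_0·(Z_L + jZ_0·tanβl)/(Z_0 + jZ_L·tanβl) = 31.7 + j41.9 Ω
Γ_s = (Z_in − Z_s)/(Z_in + Z_s) = (-43.3 + j41.9)/(107 + j41.9), |Γ_s| = 0.525
VSWR = (1 + |Γ_s|)/(1 − |Γ_s|)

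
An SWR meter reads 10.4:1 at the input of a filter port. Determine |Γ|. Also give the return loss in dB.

|Γ| ≈ 0.825; return loss ≈ 1.68 dB

|Γ| = (S − 1)/(S + 1) = (10.4 − 1)/(10.4 + 1) = 9.4/11.4
RL = −20·log₁₀|Γ| = −20·log₁₀(0.825)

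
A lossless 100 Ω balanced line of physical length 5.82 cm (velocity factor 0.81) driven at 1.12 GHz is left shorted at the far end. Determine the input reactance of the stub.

X_in ≈ -868 Ω (capacitive)

λ = v/f = 0.81·c / 1.12 GHz = 0.217 m
βl = 2π·l/λ = 2π × 0.268 = 96.6°
tan(βl) = -8.68
For a shorted stub, Z_in = jZ_0·tan(βl)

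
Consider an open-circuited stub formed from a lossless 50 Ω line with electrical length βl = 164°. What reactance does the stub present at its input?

X_in ≈ 174 Ω (inductive)

tan(βl) = -0.287
For an open-circuited stub, Z_in = −jZ_0·cot(βl) = −jZ_0/tan(βl)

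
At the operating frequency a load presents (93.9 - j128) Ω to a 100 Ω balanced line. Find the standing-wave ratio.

Γ = (Z_L − Z_0)/(Z_L + Z_0) = (-6.1 − j128)/(193.9 − j128)
|Γ| = 128/232 = 0.552
VSWR = (1 + |Γ|)/(1 − |Γ|) = 1.55/0.448

VSWR ≈ 3.46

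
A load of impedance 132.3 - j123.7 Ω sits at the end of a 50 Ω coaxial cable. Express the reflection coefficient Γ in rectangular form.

Γ = (Z_L − Z_0)/(Z_L + Z_0) = (82.3 − j123.7)/(182.3 − j123.7)

Γ ≈ 0.624 − j0.255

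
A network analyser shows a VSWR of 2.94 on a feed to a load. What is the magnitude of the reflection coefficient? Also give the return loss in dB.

|Γ| = (S − 1)/(S + 1) = (2.94 − 1)/(2.94 + 1) = 1.94/3.94
RL = −20·log₁₀|Γ| = −20·log₁₀(0.492)

|Γ| ≈ 0.492; return loss ≈ 6.15 dB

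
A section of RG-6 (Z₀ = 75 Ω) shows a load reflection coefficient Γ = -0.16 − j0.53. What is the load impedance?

Z_L = Z_0·(1 + Γ)/(1 − Γ) = 75·(0.84 − j0.53)/(1.16 + j0.53)

Z_L ≈ 32 − j48.9 Ω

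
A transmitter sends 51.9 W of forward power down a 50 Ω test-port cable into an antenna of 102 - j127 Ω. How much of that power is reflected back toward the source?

|Γ| = |(52 − j127)/(152 − j127)| = 0.693
|Γ|² = 0.48
P_refl = |Γ|²·P_inc = 24.9 W, P_del = (1 − |Γ|²)·P_inc = 27 W

P_reflected ≈ 24.9 W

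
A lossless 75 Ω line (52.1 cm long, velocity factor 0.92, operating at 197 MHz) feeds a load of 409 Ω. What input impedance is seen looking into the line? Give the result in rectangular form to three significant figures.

Z_in ≈ 25.7 + j67.6 Ω

λ = v/f = 0.92·c / 197 MHz = 1.4 m
βl = 2π·l/λ = 2π × 0.372 = 134°
tan(βl) = tan(134°) = -1.04
Z_in = Z_0·(Z_L + jZ_0·tanβl)/(Z_0 + jZ_L·tanβl)
     = 75·(409 − j78)/(75 − j425)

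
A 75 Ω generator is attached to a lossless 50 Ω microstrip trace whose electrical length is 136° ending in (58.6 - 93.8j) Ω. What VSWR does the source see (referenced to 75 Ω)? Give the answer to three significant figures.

VSWR ≈ 3.8

tan(βl) = -0.966
Z_in = Z_0·(Z_L + jZ_0·tanβl)/(Z_0 + jZ_L·tanβl) = 58.4 + j93.6 Ω
Γ_s = (Z_in − Z_s)/(Z_in + Z_s) = (-16.6 + j93.6)/(133 + j93.6), |Γ_s| = 0.584
VSWR = (1 + |Γ_s|)/(1 − |Γ_s|)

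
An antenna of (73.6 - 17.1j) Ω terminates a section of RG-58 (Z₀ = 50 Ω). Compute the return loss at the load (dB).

RL ≈ 12.6 dB

Γ = (23.6 − j17.1)/(123.6 − j17.1), |Γ| = 0.234
RL = −20·log₁₀|Γ| = −20·log₁₀(0.234)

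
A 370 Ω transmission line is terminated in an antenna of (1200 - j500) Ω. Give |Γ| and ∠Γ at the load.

Γ ≈ 0.588 ∠ -13.4°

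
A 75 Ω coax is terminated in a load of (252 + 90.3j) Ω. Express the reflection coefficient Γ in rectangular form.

Γ ≈ 0.574 + j0.118

Γ = (Z_L − Z_0)/(Z_L + Z_0) = (177 + j90.3)/(327 + j90.3)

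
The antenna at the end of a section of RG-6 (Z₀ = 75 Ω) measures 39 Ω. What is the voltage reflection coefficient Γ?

Γ = -0.316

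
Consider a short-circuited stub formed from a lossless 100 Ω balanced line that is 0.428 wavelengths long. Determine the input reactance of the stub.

βl = 2π × 0.428 = 154°
tan(βl) = -0.486
For a short-circuited stub, Z_in = jZ_0·tan(βl)

X_in ≈ -48.6 Ω (capacitive)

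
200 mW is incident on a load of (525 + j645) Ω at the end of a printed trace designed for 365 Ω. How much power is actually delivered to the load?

|Γ| = |(160 + j645)/(890 + j645)| = 0.605
|Γ|² = 0.366
P_refl = |Γ|²·P_inc = 73.1 mW, P_del = (1 − |Γ|²)·P_inc = 127 mW

P_delivered ≈ 127 mW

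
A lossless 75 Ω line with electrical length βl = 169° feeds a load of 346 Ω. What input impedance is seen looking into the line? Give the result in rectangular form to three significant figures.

tan(βl) = tan(169°) = -0.194
Z_in = Z_0·(Z_L + jZ_0·tanβl)/(Z_0 + jZ_L·tanβl)
     = 75·(346 − j14.6)/(75 − j67.3)

Z_in ≈ 199 + j164 Ω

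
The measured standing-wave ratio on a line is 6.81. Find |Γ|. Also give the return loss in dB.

|Γ| ≈ 0.744; return loss ≈ 2.57 dB

|Γ| = (S − 1)/(S + 1) = (6.81 − 1)/(6.81 + 1) = 5.81/7.81
RL = −20·log₁₀|Γ| = −20·log₁₀(0.744)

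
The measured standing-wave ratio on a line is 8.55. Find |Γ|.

|Γ| ≈ 0.791

|Γ| = (S − 1)/(S + 1) = (8.55 − 1)/(8.55 + 1) = 7.55/9.55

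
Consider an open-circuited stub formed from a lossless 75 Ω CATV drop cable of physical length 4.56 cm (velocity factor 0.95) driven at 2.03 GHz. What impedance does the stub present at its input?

λ = v/f = 0.95·c / 2.03 GHz = 0.14 m
βl = 2π·l/λ = 2π × 0.325 = 117°
tan(βl) = -1.97
For an open-circuited stub, Z_in = −jZ_0·cot(βl) = −jZ_0/tan(βl)

Z_in ≈ +j38.1 Ω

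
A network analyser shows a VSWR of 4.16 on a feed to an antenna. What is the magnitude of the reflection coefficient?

|Γ| = (S − 1)/(S + 1) = (4.16 − 1)/(4.16 + 1) = 3.16/5.16

|Γ| ≈ 0.612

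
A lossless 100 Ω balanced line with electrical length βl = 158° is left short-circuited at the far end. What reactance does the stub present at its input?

tan(βl) = -0.404
For a short-circuited stub, Z_in = jZ_0·tan(βl)

X_in ≈ -40.4 Ω (capacitive)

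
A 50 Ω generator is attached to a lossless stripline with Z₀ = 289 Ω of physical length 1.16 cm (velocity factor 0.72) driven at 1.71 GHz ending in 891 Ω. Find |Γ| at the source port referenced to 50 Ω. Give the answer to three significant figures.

|Γ| ≈ 0.859

λ = v/f = 0.72·c / 1.71 GHz = 0.126 m
βl = 2π·l/λ = 2π × 0.0918 = 33.1°
tan(βl) = 0.651
Z_in = Z_0·(Z_L + jZ_0·tanβl)/(Z_0 + jZ_L·tanβl) = 252 − j318 Ω
Γ_s = (Z_in − Z_s)/(Z_in + Z_s) = (202 − j318)/(302 − j318), |Γ_s| = 0.859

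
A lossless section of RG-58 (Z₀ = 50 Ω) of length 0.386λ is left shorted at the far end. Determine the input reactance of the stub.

X_in ≈ -43.5 Ω (capacitive)

βl = 2π × 0.386 = 139°
tan(βl) = -0.871
For a shorted stub, Z_in = jZ_0·tan(βl)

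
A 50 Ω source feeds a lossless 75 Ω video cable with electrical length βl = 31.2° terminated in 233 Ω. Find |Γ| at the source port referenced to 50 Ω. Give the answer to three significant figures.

tan(βl) = 0.606
Z_in = Z_0·(Z_L + jZ_0·tanβl)/(Z_0 + jZ_L·tanβl) = 70.1 − j86.6 Ω
Γ_s = (Z_in − Z_s)/(Z_in + Z_s) = (20.1 − j86.6)/(120 − j86.6), |Γ_s| = 0.6

|Γ| ≈ 0.6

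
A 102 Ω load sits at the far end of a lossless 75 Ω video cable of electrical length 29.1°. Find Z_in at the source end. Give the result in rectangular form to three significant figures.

tan(βl) = tan(29.1°) = 0.557
Z_in = Z_0·(Z_L + jZ_0·tanβl)/(Z_0 + jZ_L·tanβl)
     = 75·(102 + j41.7)/(75 + j56.8)

Z_in ≈ 84.9 − j22.5 Ω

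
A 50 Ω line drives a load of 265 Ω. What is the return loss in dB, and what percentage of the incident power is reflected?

Γ = (265 − 50)/(265 + 50) = 0.683
RL = −20·log₁₀(0.683) = 3.32 dB
P_refl/P_inc = |Γ|² = 0.466

RL ≈ 3.32 dB; 46.6% of incident power reflected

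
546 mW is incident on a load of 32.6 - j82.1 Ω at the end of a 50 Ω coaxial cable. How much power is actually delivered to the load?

|Γ| = |(-17.4 − j82.1)/(82.6 − j82.1)| = 0.721
|Γ|² = 0.519
P_refl = |Γ|²·P_inc = 284 mW, P_del = (1 − |Γ|²)·P_inc = 262 mW

P_delivered ≈ 262 mW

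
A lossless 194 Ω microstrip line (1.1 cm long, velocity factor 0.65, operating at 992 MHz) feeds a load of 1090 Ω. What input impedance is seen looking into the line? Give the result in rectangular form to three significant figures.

λ = v/f = 0.65·c / 992 MHz = 0.197 m
βl = 2π·l/λ = 2π × 0.056 = 20.1°
tan(βl) = tan(20.1°) = 0.367
Z_in = Z_0·(Z_L + jZ_0·tanβl)/(Z_0 + jZ_L·tanβl)
     = 194·(1090 + j71.2)/(194 + j400)

Z_in ≈ 236 − j415 Ω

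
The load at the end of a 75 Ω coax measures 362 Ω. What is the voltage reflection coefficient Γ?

Γ = 0.657

Γ = (Z_L − Z_0)/(Z_L + Z_0) = (362 − 75)/(362 + 75) = 287/437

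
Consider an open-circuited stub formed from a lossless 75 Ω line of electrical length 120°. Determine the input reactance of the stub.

tan(βl) = -1.73
For an open-circuited stub, Z_in = −jZ_0·cot(βl) = −jZ_0/tan(βl)

X_in ≈ 43.3 Ω (inductive)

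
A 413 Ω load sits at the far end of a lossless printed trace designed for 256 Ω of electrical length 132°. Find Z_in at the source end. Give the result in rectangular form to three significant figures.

tan(βl) = tan(132°) = -1.11
Z_in = Z_0·(Z_L + jZ_0·tanβl)/(Z_0 + jZ_L·tanβl)
     = 256·(413 − j284)/(256 − j459)

Z_in ≈ 219 + j108 Ω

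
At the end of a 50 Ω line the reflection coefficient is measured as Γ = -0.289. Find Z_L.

Z_L = Z_0·(1 + Γ)/(1 − Γ) = 50·(0.711)/(1.29)

Z_L ≈ 27.6 Ω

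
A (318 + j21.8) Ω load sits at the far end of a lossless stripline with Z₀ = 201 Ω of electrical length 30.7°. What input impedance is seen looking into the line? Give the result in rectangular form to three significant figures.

tan(βl) = tan(30.7°) = 0.594
Z_in = Z_0·(Z_L + jZ_0·tanβl)/(Z_0 + jZ_L·tanβl)
     = 201·(318 + j141)/(188 + j189)

Z_in ≈ 245 − j94.8 Ω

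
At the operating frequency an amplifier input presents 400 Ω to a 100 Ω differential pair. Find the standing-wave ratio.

Γ = (400 − 100)/(400 + 100) = 0.6
VSWR = (1 + 0.6)/(1 − 0.6)

VSWR ≈ 4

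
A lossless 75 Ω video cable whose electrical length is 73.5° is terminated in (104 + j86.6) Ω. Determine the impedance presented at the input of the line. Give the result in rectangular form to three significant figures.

tan(βl) = tan(73.5°) = 3.38
Z_in = Z_0·(Z_L + jZ_0·tanβl)/(Z_0 + jZ_L·tanβl)
     = 75·(104 + j340)/(-217 + j351)

Z_in ≈ 42.5 − j48.5 Ω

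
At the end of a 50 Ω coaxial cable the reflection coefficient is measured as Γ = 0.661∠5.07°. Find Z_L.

Z_L = Z_0·(1 + Γ)/(1 − Γ) = 50·(1.66 + j0.0584)/(0.342 − j0.0584)

Z_L ≈ 234 + j48.6 Ω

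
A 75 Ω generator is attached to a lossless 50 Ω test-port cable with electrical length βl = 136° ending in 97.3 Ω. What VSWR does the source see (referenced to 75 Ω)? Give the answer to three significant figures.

tan(βl) = -0.966
Z_in = Z_0·(Z_L + jZ_0·tanβl)/(Z_0 + jZ_L·tanβl) = 41.5 + j29.7 Ω
Γ_s = (Z_in − Z_s)/(Z_in + Z_s) = (-33.5 + j29.7)/(116 + j29.7), |Γ_s| = 0.372
VSWR = (1 + |Γ_s|)/(1 − |Γ_s|)

VSWR ≈ 2.19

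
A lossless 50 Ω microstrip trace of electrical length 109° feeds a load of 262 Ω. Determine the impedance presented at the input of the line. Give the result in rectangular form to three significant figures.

tan(βl) = tan(109°) = -2.9
Z_in = Z_0·(Z_L + jZ_0·tanβl)/(Z_0 + jZ_L·tanβl)
     = 50·(262 − j145)/(50 − j761)

Z_in ≈ 10.6 + j16.5 Ω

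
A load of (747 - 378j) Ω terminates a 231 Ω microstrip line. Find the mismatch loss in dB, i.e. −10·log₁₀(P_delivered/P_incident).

mismatch loss ≈ 2.02 dB

Γ = (516 − j378)/(978 − j378), |Γ| = 0.61
|Γ|² = 0.372, so P_del/P_inc = 1 − |Γ|² = 0.628
ML = −10·log₁₀(1 − |Γ|²)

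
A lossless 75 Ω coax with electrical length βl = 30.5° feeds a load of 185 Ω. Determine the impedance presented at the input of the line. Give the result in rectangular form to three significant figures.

tan(βl) = tan(30.5°) = 0.589
Z_in = Z_0·(Z_L + jZ_0·tanβl)/(Z_0 + jZ_L·tanβl)
     = 75·(185 + j44.2)/(75 + j109)

Z_in ≈ 80.1 − j72.2 Ω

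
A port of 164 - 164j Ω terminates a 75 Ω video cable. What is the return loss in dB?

Γ = (89 − j164)/(239 − j164), |Γ| = 0.644
RL = −20·log₁₀|Γ| = −20·log₁₀(0.644)

RL ≈ 3.83 dB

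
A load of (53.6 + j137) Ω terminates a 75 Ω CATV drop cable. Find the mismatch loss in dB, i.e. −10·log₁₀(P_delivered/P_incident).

mismatch loss ≈ 3.42 dB

Γ = (-21.4 + j137)/(128.6 + j137), |Γ| = 0.738
|Γ|² = 0.545, so P_del/P_inc = 1 − |Γ|² = 0.455
ML = −10·log₁₀(1 − |Γ|²)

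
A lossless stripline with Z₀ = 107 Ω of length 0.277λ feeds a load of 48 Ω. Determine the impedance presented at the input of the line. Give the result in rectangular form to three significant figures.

Z_in ≈ 214 − j63.5 Ω

βl = 2π × 0.277 = 99.7°
tan(βl) = tan(99.7°) = -5.84
Z_in = Z_0·(Z_L + jZ_0·tanβl)/(Z_0 + jZ_L·tanβl)
     = 107·(48 − j625)/(107 − j280)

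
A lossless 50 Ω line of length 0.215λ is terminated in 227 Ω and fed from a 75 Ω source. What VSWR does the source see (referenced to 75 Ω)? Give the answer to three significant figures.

VSWR ≈ 6.63

βl = 2π × 0.215 = 77.4°
tan(βl) = 4.47
Z_in = Z_0·(Z_L + jZ_0·tanβl)/(Z_0 + jZ_L·tanβl) = 11.5 − j10.6 Ω
Γ_s = (Z_in − Z_s)/(Z_in + Z_s) = (-63.5 − j10.6)/(86.5 − j10.6), |Γ_s| = 0.738
VSWR = (1 + |Γ_s|)/(1 − |Γ_s|)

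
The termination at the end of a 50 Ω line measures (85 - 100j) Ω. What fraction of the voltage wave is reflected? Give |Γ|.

Γ = (Z_L − Z_0)/(Z_L + Z_0) = (35 − j100)/(135 − j100)
|Γ| = 106/168

|Γ| ≈ 0.631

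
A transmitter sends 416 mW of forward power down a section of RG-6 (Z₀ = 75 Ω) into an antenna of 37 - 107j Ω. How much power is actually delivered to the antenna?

|Γ| = |(-38 − j107)/(112 − j107)| = 0.733
|Γ|² = 0.537
P_refl = |Γ|²·P_inc = 224 mW, P_del = (1 − |Γ|²)·P_inc = 192 mW

P_delivered ≈ 192 mW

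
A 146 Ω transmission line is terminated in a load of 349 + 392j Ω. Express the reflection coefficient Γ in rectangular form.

Γ ≈ 0.637 + j0.287

Γ = (Z_L − Z_0)/(Z_L + Z_0) = (203 + j392)/(495 + j392)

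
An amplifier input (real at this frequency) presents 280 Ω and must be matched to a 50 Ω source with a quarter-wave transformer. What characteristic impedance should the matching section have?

Z_qwt = √(Z_0·R_L) = √(50 × 280) = √14000

Z_qwt ≈ 118 Ω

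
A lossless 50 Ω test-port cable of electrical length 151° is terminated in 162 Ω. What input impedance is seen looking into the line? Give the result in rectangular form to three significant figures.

Z_in ≈ 50.1 + j62.3 Ω

tan(βl) = tan(151°) = -0.554
Z_in = Z_0·(Z_L + jZ_0·tanβl)/(Z_0 + jZ_L·tanβl)
     = 50·(162 − j27.7)/(50 − j89.8)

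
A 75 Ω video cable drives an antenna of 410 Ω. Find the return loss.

Γ = (410 − 75)/(410 + 75) = 0.691
RL = −20·log₁₀|Γ| = −20·log₁₀(0.691)

RL ≈ 3.21 dB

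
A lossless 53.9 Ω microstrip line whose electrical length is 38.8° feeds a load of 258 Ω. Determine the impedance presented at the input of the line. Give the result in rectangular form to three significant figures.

tan(βl) = tan(38.8°) = 0.804
Z_in = Z_0·(Z_L + jZ_0·tanβl)/(Z_0 + jZ_L·tanβl)
     = 53.9·(258 + j43.3)/(53.9 + j207)

Z_in ≈ 26.9 − j60.1 Ω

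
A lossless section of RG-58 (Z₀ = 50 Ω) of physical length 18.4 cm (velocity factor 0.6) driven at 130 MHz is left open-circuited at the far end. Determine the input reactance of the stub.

λ = v/f = 0.6·c / 130 MHz = 1.38 m
βl = 2π·l/λ = 2π × 0.133 = 47.8°
tan(βl) = 1.1
For an open-circuited stub, Z_in = −jZ_0·cot(βl) = −jZ_0/tan(βl)

X_in ≈ -45.3 Ω (capacitive)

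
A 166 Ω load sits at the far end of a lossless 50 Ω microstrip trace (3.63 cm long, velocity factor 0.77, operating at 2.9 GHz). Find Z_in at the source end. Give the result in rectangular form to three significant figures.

Z_in ≈ 94.5 + j75.4 Ω

λ = v/f = 0.77·c / 2.9 GHz = 0.0797 m
βl = 2π·l/λ = 2π × 0.456 = 164°
tan(βl) = tan(164°) = -0.286
Z_in = Z_0·(Z_L + jZ_0·tanβl)/(Z_0 + jZ_L·tanβl)
     = 50·(166 − j14.3)/(50 − j47.4)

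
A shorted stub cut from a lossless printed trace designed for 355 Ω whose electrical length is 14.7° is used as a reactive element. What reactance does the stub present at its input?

X_in ≈ 93.1 Ω (inductive)

tan(βl) = 0.262
For a shorted stub, Z_in = jZ_0·tan(βl)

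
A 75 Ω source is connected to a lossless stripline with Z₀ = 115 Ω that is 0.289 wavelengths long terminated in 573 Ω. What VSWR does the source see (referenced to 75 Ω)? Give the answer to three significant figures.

βl = 2π × 0.289 = 104°
tan(βl) = -4
Z_in = Z_0·(Z_L + jZ_0·tanβl)/(Z_0 + jZ_L·tanβl) = 24.5 + j27.5 Ω
Γ_s = (Z_in − Z_s)/(Z_in + Z_s) = (-50.5 + j27.5)/(99.5 + j27.5), |Γ_s| = 0.558
VSWR = (1 + |Γ_s|)/(1 − |Γ_s|)

VSWR ≈ 3.52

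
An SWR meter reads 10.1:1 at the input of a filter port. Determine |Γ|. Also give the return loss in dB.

|Γ| ≈ 0.82; return loss ≈ 1.73 dB

|Γ| = (S − 1)/(S + 1) = (10.1 − 1)/(10.1 + 1) = 9.1/11.1
RL = −20·log₁₀|Γ| = −20·log₁₀(0.82)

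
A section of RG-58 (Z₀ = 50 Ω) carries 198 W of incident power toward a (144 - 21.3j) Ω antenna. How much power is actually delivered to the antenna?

P_delivered ≈ 150 W

|Γ| = |(94 − j21.3)/(194 − j21.3)| = 0.494
|Γ|² = 0.244
P_refl = |Γ|²·P_inc = 48.3 W, P_del = (1 − |Γ|²)·P_inc = 150 W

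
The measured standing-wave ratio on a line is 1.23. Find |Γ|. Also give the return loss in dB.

|Γ| ≈ 0.103; return loss ≈ 19.7 dB

|Γ| = (S − 1)/(S + 1) = (1.23 − 1)/(1.23 + 1) = 0.23/2.23
RL = −20·log₁₀|Γ| = −20·log₁₀(0.103)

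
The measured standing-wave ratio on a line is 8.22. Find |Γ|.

|Γ| ≈ 0.783

|Γ| = (S − 1)/(S + 1) = (8.22 − 1)/(8.22 + 1) = 7.22/9.22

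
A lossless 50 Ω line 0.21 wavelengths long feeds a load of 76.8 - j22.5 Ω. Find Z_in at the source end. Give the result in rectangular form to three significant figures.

Z_in ≈ 28.6 + j0.338 Ω

βl = 2π × 0.21 = 75.6°
tan(βl) = tan(75.6°) = 3.89
Z_in = Z_0·(Z_L + jZ_0·tanβl)/(Z_0 + jZ_L·tanβl)
     = 50·(76.8 + j172)/(138 + j299)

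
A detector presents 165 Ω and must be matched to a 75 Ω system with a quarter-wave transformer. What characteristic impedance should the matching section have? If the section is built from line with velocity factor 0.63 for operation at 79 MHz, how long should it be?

Z_qwt = √(Z_0·R_L) = √(75 × 165) = √12380
λ = 0.63·c/f = 2.39 m, so l = λ/4 = 0.598 m

Z_qwt ≈ 111 Ω; length ≈ 59.8 cm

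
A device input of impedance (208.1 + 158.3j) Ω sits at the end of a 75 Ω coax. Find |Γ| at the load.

|Γ| ≈ 0.638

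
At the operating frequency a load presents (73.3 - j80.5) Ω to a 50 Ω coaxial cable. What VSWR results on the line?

Γ = (Z_L − Z_0)/(Z_L + Z_0) = (23.3 − j80.5)/(123.3 − j80.5)
|Γ| = 83.8/147 = 0.569
VSWR = (1 + |Γ|)/(1 − |Γ|) = 1.57/0.431

VSWR ≈ 3.64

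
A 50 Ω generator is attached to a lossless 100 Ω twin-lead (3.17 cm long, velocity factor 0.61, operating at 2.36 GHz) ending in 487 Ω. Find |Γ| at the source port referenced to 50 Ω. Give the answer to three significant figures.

λ = v/f = 0.61·c / 2.36 GHz = 0.0775 m
βl = 2π·l/λ = 2π × 0.409 = 147°
tan(βl) = -0.645
Z_in = Z_0·(Z_L + jZ_0·tanβl)/(Z_0 + jZ_L·tanβl) = 63.4 + j135 Ω
Γ_s = (Z_in − Z_s)/(Z_in + Z_s) = (13.4 + j135)/(113 + j135), |Γ_s| = 0.769

|Γ| ≈ 0.769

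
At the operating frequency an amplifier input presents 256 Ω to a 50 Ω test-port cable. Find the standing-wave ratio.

Γ = (256 − 50)/(256 + 50) = 0.673
VSWR = (1 + 0.673)/(1 − 0.673)

VSWR ≈ 5.12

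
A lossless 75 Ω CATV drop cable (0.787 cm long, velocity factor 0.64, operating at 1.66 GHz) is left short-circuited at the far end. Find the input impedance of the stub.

λ = v/f = 0.64·c / 1.66 GHz = 0.116 m
βl = 2π·l/λ = 2π × 0.068 = 24.5°
tan(βl) = 0.456
For a short-circuited stub, Z_in = jZ_0·tan(βl)

Z_in ≈ +j34.2 Ω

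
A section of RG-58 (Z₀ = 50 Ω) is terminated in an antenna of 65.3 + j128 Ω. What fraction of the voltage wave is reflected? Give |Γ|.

Γ = (Z_L − Z_0)/(Z_L + Z_0) = (15.3 + j128)/(115.3 + j128)
|Γ| = 129/172

|Γ| ≈ 0.748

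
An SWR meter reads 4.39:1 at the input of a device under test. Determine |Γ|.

|Γ| ≈ 0.629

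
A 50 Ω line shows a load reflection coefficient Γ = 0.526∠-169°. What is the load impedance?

Z_L ≈ 15.7 − j4.35 Ω

Z_L = Z_0·(1 + Γ)/(1 − Γ) = 50·(0.484 − j0.1)/(1.52 + j0.1)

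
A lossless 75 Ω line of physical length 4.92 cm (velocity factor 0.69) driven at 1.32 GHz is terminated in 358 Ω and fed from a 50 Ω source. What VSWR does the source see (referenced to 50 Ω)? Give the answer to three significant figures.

VSWR ≈ 3.81

λ = v/f = 0.69·c / 1.32 GHz = 0.157 m
βl = 2π·l/λ = 2π × 0.314 = 113°
tan(βl) = -2.36
Z_in = Z_0·(Z_L + jZ_0·tanβl)/(Z_0 + jZ_L·tanβl) = 18.4 + j30.1 Ω
Γ_s = (Z_in − Z_s)/(Z_in + Z_s) = (-31.6 + j30.1)/(68.4 + j30.1), |Γ_s| = 0.584
VSWR = (1 + |Γ_s|)/(1 − |Γ_s|)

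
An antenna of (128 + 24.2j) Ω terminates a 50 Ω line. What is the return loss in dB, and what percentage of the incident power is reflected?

Γ = (78 + j24.2)/(178 + j24.2), |Γ| = 0.455
RL = −20·log₁₀(0.455) = 6.85 dB
P_refl/P_inc = |Γ|² = 0.207

RL ≈ 6.85 dB; 20.7% of incident power reflected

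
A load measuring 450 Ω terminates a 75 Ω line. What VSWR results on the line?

VSWR ≈ 6

For a purely resistive load, VSWR = R_L/Z_0 or Z_0/R_L (whichever > 1) = 450/75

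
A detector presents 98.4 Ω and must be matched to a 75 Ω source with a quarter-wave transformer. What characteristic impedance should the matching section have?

Z_qwt = √(Z_0·R_L) = √(75 × 98.4) = √7380

Z_qwt ≈ 85.9 Ω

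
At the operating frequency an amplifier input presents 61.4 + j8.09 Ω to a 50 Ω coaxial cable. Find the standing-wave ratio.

Γ = (Z_L − Z_0)/(Z_L + Z_0) = (11.4 + j8.09)/(111.4 + j8.09)
|Γ| = 14/112 = 0.125
VSWR = (1 + |Γ|)/(1 − |Γ|) = 1.13/0.875

VSWR ≈ 1.29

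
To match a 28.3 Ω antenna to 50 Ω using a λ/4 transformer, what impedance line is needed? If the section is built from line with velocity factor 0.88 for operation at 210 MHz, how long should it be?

Z_qwt = √(Z_0·R_L) = √(50 × 28.3) = √1415
λ = 0.88·c/f = 1.26 m, so l = λ/4 = 0.314 m

Z_qwt ≈ 37.6 Ω; length ≈ 31.4 cm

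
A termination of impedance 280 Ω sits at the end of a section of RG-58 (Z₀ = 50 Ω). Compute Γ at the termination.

Γ = (Z_L − Z_0)/(Z_L + Z_0) = (280 − 50)/(280 + 50) = 230/330

Γ = 0.697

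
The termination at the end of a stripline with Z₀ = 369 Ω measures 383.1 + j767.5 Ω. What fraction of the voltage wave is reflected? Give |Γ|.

|Γ| ≈ 0.714

Γ = (Z_L − Z_0)/(Z_L + Z_0) = (14.1 + j767.5)/(752.1 + j767.5)
|Γ| = 768/1070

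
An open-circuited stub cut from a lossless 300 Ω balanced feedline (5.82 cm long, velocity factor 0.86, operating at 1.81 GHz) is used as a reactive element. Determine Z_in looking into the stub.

λ = v/f = 0.86·c / 1.81 GHz = 0.143 m
βl = 2π·l/λ = 2π × 0.408 = 147°
tan(βl) = -0.65
For an open-circuited stub, Z_in = −jZ_0·cot(βl) = −jZ_0/tan(βl)

Z_in ≈ +j462 Ω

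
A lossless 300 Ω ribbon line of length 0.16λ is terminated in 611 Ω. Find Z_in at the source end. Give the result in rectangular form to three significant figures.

Z_in ≈ 188 − j132 Ω

βl = 2π × 0.16 = 57.6°
tan(βl) = tan(57.6°) = 1.58
Z_in = Z_0·(Z_L + jZ_0·tanβl)/(Z_0 + jZ_L·tanβl)
     = 300·(611 + j473)/(300 + j963)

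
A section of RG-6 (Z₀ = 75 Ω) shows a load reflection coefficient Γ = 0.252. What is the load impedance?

Z_L = Z_0·(1 + Γ)/(1 − Γ) = 75·(1.25)/(0.748)

Z_L ≈ 126 Ω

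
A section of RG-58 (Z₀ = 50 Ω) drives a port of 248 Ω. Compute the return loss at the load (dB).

Γ = (248 − 50)/(248 + 50) = 0.664
RL = −20·log₁₀|Γ| = −20·log₁₀(0.664)

RL ≈ 3.55 dB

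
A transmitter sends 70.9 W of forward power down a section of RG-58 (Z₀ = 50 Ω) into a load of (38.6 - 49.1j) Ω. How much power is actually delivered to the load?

|Γ| = |(-11.4 − j49.1)/(88.6 − j49.1)| = 0.498
|Γ|² = 0.248
P_refl = |Γ|²·P_inc = 17.6 W, P_del = (1 − |Γ|²)·P_inc = 53.3 W

P_delivered ≈ 53.3 W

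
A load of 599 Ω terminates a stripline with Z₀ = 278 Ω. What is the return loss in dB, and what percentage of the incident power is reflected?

RL ≈ 8.73 dB; 13.4% of incident power reflected

Γ = (599 − 278)/(599 + 278) = 0.366
RL = −20·log₁₀(0.366) = 8.73 dB
P_refl/P_inc = |Γ|² = 0.134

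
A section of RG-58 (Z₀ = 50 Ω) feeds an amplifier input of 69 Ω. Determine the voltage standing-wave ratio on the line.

VSWR ≈ 1.38

Γ = (69 − 50)/(69 + 50) = 0.16
VSWR = (1 + 0.16)/(1 − 0.16)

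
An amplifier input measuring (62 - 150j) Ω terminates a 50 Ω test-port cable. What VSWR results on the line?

VSWR ≈ 9.2

Γ = (Z_L − Z_0)/(Z_L + Z_0) = (12 − j150)/(112 − j150)
|Γ| = 150/187 = 0.804
VSWR = (1 + |Γ|)/(1 − |Γ|) = 1.8/0.196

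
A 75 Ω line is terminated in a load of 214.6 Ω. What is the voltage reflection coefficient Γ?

Γ = (Z_L − Z_0)/(Z_L + Z_0) = (214.6 − 75)/(214.6 + 75) = 139.6/289.6

Γ = 0.482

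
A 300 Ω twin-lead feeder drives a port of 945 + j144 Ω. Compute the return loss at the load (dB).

RL ≈ 5.56 dB

Γ = (645 + j144)/(1245 + j144), |Γ| = 0.527
RL = −20·log₁₀|Γ| = −20·log₁₀(0.527)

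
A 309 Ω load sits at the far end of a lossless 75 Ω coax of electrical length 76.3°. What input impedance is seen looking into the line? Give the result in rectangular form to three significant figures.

Z_in ≈ 19.2 − j17.1 Ω

tan(βl) = tan(76.3°) = 4.1
Z_in = Z_0·(Z_L + jZ_0·tanβl)/(Z_0 + jZ_L·tanβl)
     = 75·(309 + j308)/(75 + j1270)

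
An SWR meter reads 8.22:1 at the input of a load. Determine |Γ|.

|Γ| ≈ 0.783

|Γ| = (S − 1)/(S + 1) = (8.22 − 1)/(8.22 + 1) = 7.22/9.22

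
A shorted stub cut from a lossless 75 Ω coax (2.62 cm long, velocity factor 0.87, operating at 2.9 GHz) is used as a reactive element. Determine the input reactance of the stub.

X_in ≈ -284 Ω (capacitive)

λ = v/f = 0.87·c / 2.9 GHz = 0.09 m
βl = 2π·l/λ = 2π × 0.291 = 105°
tan(βl) = -3.78
For a shorted stub, Z_in = jZ_0·tan(βl)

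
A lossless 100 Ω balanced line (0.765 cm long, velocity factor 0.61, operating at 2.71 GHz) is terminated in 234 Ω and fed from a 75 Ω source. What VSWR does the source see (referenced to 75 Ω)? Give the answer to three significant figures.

VSWR ≈ 2.58

λ = v/f = 0.61·c / 2.71 GHz = 0.0675 m
βl = 2π·l/λ = 2π × 0.113 = 40.8°
tan(βl) = 0.863
Z_in = Z_0·(Z_L + jZ_0·tanβl)/(Z_0 + jZ_L·tanβl) = 80.4 − j76.1 Ω
Γ_s = (Z_in − Z_s)/(Z_in + Z_s) = (5.42 − j76.1)/(155 − j76.1), |Γ_s| = 0.441
VSWR = (1 + |Γ_s|)/(1 − |Γ_s|)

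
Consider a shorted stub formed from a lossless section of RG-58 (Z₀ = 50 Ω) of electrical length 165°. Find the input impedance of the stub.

Z_in ≈ −j13.4 Ω

tan(βl) = -0.268
For a shorted stub, Z_in = jZ_0·tan(βl)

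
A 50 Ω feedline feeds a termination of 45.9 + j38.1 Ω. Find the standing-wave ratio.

VSWR ≈ 2.18

Γ = (Z_L − Z_0)/(Z_L + Z_0) = (-4.1 + j38.1)/(95.9 + j38.1)
|Γ| = 38.3/103 = 0.371
VSWR = (1 + |Γ|)/(1 − |Γ|) = 1.37/0.629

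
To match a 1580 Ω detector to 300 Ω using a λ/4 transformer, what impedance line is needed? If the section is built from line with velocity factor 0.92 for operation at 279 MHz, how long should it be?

Z_qwt ≈ 688 Ω; length ≈ 24.7 cm

Z_qwt = √(Z_0·R_L) = √(300 × 1580) = √474000
λ = 0.92·c/f = 0.989 m, so l = λ/4 = 0.247 m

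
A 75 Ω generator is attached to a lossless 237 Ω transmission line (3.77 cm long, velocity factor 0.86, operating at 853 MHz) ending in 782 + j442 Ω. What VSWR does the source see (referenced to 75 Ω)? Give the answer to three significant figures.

VSWR ≈ 9.62

λ = v/f = 0.86·c / 853 MHz = 0.302 m
βl = 2π·l/λ = 2π × 0.125 = 44.9°
tan(βl) = 0.996
Z_in = Z_0·(Z_L + jZ_0·tanβl)/(Z_0 + jZ_L·tanβl) = 135 − j273 Ω
Γ_s = (Z_in − Z_s)/(Z_in + Z_s) = (60.1 − j273)/(210 − j273), |Γ_s| = 0.812
VSWR = (1 + |Γ_s|)/(1 − |Γ_s|)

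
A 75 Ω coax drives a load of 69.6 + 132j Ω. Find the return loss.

Γ = (-5.4 + j132)/(144.6 + j132), |Γ| = 0.675
RL = −20·log₁₀|Γ| = −20·log₁₀(0.675)

RL ≈ 3.42 dB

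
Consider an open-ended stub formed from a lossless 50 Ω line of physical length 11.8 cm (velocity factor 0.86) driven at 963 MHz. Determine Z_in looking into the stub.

Z_in ≈ +j127 Ω

λ = v/f = 0.86·c / 963 MHz = 0.268 m
βl = 2π·l/λ = 2π × 0.44 = 159°
tan(βl) = -0.393
For an open-ended stub, Z_in = −jZ_0·cot(βl) = −jZ_0/tan(βl)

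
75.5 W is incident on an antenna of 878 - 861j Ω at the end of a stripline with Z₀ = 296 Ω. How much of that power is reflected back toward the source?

P_reflected ≈ 38.5 W

|Γ| = |(582 − j861)/(1174 − j861)| = 0.714
|Γ|² = 0.51
P_refl = |Γ|²·P_inc = 38.5 W, P_del = (1 − |Γ|²)·P_inc = 37 W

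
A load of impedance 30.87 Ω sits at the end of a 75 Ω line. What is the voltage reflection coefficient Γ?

Γ = (Z_L − Z_0)/(Z_L + Z_0) = (30.87 − 75)/(30.87 + 75) = -44.13/105.9

Γ = -0.417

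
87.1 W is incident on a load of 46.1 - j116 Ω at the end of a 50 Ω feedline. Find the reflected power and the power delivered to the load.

|Γ| = |(-3.9 − j116)/(96.1 − j116)| = 0.771
|Γ|² = 0.594
P_refl = |Γ|²·P_inc = 51.7 W, P_del = (1 − |Γ|²)·P_inc = 35.4 W

P_reflected ≈ 51.7 W; P_delivered ≈ 35.4 W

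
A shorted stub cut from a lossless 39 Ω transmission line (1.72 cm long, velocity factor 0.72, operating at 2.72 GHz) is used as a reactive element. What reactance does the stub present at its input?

X_in ≈ 183 Ω (inductive)

λ = v/f = 0.72·c / 2.72 GHz = 0.0794 m
βl = 2π·l/λ = 2π × 0.217 = 78°
tan(βl) = 4.69
For a shorted stub, Z_in = jZ_0·tan(βl)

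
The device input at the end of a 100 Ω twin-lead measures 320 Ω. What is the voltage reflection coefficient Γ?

Γ = 0.524

Γ = (Z_L − Z_0)/(Z_L + Z_0) = (320 − 100)/(320 + 100) = 220/420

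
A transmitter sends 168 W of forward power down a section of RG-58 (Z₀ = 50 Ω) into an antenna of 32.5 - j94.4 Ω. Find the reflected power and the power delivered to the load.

P_reflected ≈ 98.5 W; P_delivered ≈ 69.5 W

|Γ| = |(-17.5 − j94.4)/(82.5 − j94.4)| = 0.766
|Γ|² = 0.586
P_refl = |Γ|²·P_inc = 98.5 W, P_del = (1 − |Γ|²)·P_inc = 69.5 W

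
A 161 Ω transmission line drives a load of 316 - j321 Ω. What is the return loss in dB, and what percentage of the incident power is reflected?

Γ = (155 − j321)/(477 − j321), |Γ| = 0.62
RL = −20·log₁₀(0.62) = 4.15 dB
P_refl/P_inc = |Γ|² = 0.384

RL ≈ 4.15 dB; 38.4% of incident power reflected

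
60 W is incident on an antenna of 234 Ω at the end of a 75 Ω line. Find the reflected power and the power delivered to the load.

Γ = (234 − 75)/(234 + 75) = 0.515
|Γ|² = 0.265
P_refl = |Γ|²·P_inc = 15.9 W, P_del = (1 − |Γ|²)·P_inc = 44.1 W

P_reflected ≈ 15.9 W; P_delivered ≈ 44.1 W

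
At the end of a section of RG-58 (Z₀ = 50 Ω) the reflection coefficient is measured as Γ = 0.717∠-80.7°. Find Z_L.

Z_L ≈ 18.9 − j55.2 Ω

Z_L = Z_0·(1 + Γ)/(1 − Γ) = 50·(1.12 − j0.708)/(0.884 + j0.708)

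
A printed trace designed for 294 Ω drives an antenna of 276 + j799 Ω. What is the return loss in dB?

RL ≈ 1.78 dB

Γ = (-18 + j799)/(570 + j799), |Γ| = 0.814
RL = −20·log₁₀|Γ| = −20·log₁₀(0.814)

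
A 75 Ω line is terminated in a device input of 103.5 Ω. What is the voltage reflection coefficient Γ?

Γ = 0.16

Γ = (Z_L − Z_0)/(Z_L + Z_0) = (103.5 − 75)/(103.5 + 75) = 28.5/178.5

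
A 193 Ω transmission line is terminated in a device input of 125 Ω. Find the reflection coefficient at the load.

Γ = -0.214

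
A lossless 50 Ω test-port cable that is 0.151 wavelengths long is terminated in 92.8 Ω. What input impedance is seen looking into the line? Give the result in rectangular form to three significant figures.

Z_in ≈ 35.5 − j22.1 Ω

βl = 2π × 0.151 = 54.4°
tan(βl) = tan(54.4°) = 1.39
Z_in = Z_0·(Z_L + jZ_0·tanβl)/(Z_0 + jZ_L·tanβl)
     = 50·(92.8 + j69.7)/(50 + j129)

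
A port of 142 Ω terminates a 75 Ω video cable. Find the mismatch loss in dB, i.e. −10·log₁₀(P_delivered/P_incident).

mismatch loss ≈ 0.435 dB

Γ = (142 − 75)/(142 + 75) = 0.309
|Γ|² = 0.0953, so P_del/P_inc = 1 − |Γ|² = 0.905
ML = −10·log₁₀(1 − |Γ|²)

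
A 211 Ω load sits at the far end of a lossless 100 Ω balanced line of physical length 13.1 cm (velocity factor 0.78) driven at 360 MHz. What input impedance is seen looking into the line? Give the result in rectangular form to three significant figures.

Z_in ≈ 50.9 − j23.8 Ω

λ = v/f = 0.78·c / 360 MHz = 0.65 m
βl = 2π·l/λ = 2π × 0.202 = 72.6°
tan(βl) = tan(72.6°) = 3.18
Z_in = Z_0·(Z_L + jZ_0·tanβl)/(Z_0 + jZ_L·tanβl)
     = 100·(211 + j318)/(100 + j671)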